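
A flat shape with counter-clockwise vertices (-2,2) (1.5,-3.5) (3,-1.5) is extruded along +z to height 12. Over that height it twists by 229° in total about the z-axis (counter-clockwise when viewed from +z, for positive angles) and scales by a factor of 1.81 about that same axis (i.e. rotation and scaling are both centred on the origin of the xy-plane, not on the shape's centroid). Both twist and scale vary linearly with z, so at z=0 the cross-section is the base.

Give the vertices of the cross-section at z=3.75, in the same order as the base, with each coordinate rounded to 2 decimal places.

Cross-section at z=3.75: (-3.17,-1.58) (4.76,0.40) (2.97,2.97)

t = z/height = 3.75/12 = 0.3125
s = 1 + (scale-1)·z/height = 1 + (1.81-1)·3.75/12 = 1.253125
θ = twist·z/height = 229°·3.75/12 = 71.5625° = 1.249001 rad
cos θ = 0.316270, sin θ = 0.948669 (intermediates below are computed at full precision and shown rounded to 5 d.p.)
v1: (-2,2) → rotate → (-2.52988,-1.26480) → ×s → (-3.17025,-1.58495) → (-3.17,-1.58)
v2: (1.5,-3.5) → rotate → (3.79475,0.31606) → ×s → (4.75529,0.39606) → (4.76,0.40)
v3: (3,-1.5) → rotate → (2.37181,2.37160) → ×s → (2.97218,2.97191) → (2.97,2.97)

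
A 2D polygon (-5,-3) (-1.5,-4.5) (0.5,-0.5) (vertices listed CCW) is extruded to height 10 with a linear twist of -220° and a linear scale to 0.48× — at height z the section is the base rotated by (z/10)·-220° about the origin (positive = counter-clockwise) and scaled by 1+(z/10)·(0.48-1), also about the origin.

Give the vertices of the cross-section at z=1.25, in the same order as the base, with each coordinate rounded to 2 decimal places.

t = z/height = 1.25/10 = 0.125
s = 1 + (scale-1)·z/height = 1 + (0.48-1)·1.25/10 = 0.935000
θ = twist·z/height = -220°·1.25/10 = -27.5000° = -0.479966 rad
cos θ = 0.887011, sin θ = -0.461749 (intermediates below are computed at full precision and shown rounded to 5 d.p.)
v1: (-5,-3) → rotate → (-5.82030,-0.35229) → ×s → (-5.44198,-0.32939) → (-5.44,-0.33)
v2: (-1.5,-4.5) → rotate → (-3.40839,-3.29893) → ×s → (-3.18684,-3.08450) → (-3.19,-3.08)
v3: (0.5,-0.5) → rotate → (0.21263,-0.67438) → ×s → (0.19881,-0.63055) → (0.20,-0.63)

Cross-section at z=1.25: (-5.44,-0.33) (-3.19,-3.08) (0.20,-0.63)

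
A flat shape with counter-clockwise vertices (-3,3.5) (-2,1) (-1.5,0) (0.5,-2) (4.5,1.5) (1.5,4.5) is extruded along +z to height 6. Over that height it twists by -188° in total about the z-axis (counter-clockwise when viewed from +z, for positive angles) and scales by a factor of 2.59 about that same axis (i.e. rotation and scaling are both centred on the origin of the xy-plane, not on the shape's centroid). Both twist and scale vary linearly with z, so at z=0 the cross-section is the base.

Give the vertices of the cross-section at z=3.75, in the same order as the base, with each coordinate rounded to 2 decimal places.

Cross-section at z=3.75: (8.95,2.08) (3.61,2.62) (1.38,2.65) (-4.00,0.96) (-1.49,-9.34) (6.58,-6.80)

t = z/height = 3.75/6 = 0.625
s = 1 + (scale-1)·z/height = 1 + (2.59-1)·3.75/6 = 1.993750
θ = twist·z/height = -188°·3.75/6 = -117.5000° = -2.050762 rad
cos θ = -0.461749, sin θ = -0.887011 (intermediates below are computed at full precision and shown rounded to 5 d.p.)
v1: (-3,3.5) → rotate → (4.48978,1.04491) → ×s → (8.95151,2.08329) → (8.95,2.08)
v2: (-2,1) → rotate → (1.81051,1.31227) → ×s → (3.60970,2.61634) → (3.61,2.62)
v3: (-1.5,0) → rotate → (0.69262,1.33052) → ×s → (1.38092,2.65272) → (1.38,2.65)
v4: (0.5,-2) → rotate → (-2.00490,0.47999) → ×s → (-3.99726,0.95698) → (-4.00,0.96)
v5: (4.5,1.5) → rotate → (-0.74735,-4.68417) → ×s → (-1.49003,-9.33907) → (-1.49,-9.34)
v6: (1.5,4.5) → rotate → (3.29893,-3.40839) → ×s → (6.57723,-6.79547) → (6.58,-6.80)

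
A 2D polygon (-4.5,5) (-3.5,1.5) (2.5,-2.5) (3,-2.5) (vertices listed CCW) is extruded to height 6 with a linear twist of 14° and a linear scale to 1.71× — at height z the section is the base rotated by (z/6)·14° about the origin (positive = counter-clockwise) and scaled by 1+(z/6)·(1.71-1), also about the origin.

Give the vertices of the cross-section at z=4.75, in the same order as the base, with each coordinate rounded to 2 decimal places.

t = z/height = 4.75/6 = 0.791667
s = 1 + (scale-1)·z/height = 1 + (1.71-1)·4.75/6 = 1.562083
θ = twist·z/height = 14°·4.75/6 = 11.0833° = 0.193441 rad
cos θ = 0.981349, sin θ = 0.192237 (intermediates below are computed at full precision and shown rounded to 5 d.p.)
v1: (-4.5,5) → rotate → (-5.37725,4.04168) → ×s → (-8.39971,6.31344) → (-8.40,6.31)
v2: (-3.5,1.5) → rotate → (-3.72307,0.79920) → ×s → (-5.81575,1.24841) → (-5.82,1.25)
v3: (2.5,-2.5) → rotate → (2.93396,-1.97278) → ×s → (4.58309,-3.08165) → (4.58,-3.08)
v4: (3,-2.5) → rotate → (3.42464,-1.87666) → ×s → (5.34957,-2.93150) → (5.35,-2.93)

Cross-section at z=4.75: (-8.40,6.31) (-5.82,1.25) (4.58,-3.08) (5.35,-2.93)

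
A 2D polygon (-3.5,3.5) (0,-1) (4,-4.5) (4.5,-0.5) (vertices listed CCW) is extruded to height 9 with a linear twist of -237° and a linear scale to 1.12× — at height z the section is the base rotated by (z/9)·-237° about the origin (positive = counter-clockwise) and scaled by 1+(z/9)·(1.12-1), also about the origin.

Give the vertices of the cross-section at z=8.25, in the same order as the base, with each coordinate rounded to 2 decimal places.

t = z/height = 8.25/9 = 0.916667
s = 1 + (scale-1)·z/height = 1 + (1.12-1)·8.25/9 = 1.110000
θ = twist·z/height = -237°·8.25/9 = -217.2500° = -3.791728 rad
cos θ = -0.796002, sin θ = 0.605294 (intermediates below are computed at full precision and shown rounded to 5 d.p.)
v1: (-3.5,3.5) → rotate → (0.66748,-4.90454) → ×s → (0.74090,-5.44403) → (0.74,-5.44)
v2: (0,-1) → rotate → (0.60529,0.79600) → ×s → (0.67188,0.88356) → (0.67,0.88)
v3: (4,-4.5) → rotate → (-0.46019,6.00318) → ×s → (-0.51081,6.66354) → (-0.51,6.66)
v4: (4.5,-0.5) → rotate → (-3.27936,3.12182) → ×s → (-3.64009,3.46522) → (-3.64,3.47)

Cross-section at z=8.25: (0.74,-5.44) (0.67,0.88) (-0.51,6.66) (-3.64,3.47)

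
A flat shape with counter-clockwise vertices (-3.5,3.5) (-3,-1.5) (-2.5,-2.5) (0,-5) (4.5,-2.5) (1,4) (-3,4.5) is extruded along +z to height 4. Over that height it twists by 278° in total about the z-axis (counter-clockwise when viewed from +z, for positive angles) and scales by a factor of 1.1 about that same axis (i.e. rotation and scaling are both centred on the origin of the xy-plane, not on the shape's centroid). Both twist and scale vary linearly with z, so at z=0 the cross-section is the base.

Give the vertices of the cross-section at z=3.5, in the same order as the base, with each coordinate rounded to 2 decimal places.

t = z/height = 3.5/4 = 0.875
s = 1 + (scale-1)·z/height = 1 + (1.1-1)·3.5/4 = 1.087500
θ = twist·z/height = 278°·3.5/4 = 243.2500° = 4.245513 rad
cos θ = -0.450098, sin θ = -0.892979 (intermediates below are computed at full precision and shown rounded to 5 d.p.)
v1: (-3.5,3.5) → rotate → (4.70077,1.55008) → ×s → (5.11209,1.68571) → (5.11,1.69)
v2: (-3,-1.5) → rotate → (0.01083,3.35408) → ×s → (0.01177,3.64757) → (0.01,3.65)
v3: (-2.5,-2.5) → rotate → (-1.10720,3.35769) → ×s → (-1.20408,3.65149) → (-1.20,3.65)
v4: (0,-5) → rotate → (-4.46489,2.25049) → ×s → (-4.85557,2.44741) → (-4.86,2.45)
v5: (4.5,-2.5) → rotate → (-4.25789,-2.89316) → ×s → (-4.63046,-3.14631) → (-4.63,-3.15)
v6: (1,4) → rotate → (3.12182,-2.69337) → ×s → (3.39498,-2.92904) → (3.39,-2.93)
v7: (-3,4.5) → rotate → (5.36870,0.65349) → ×s → (5.83846,0.71067) → (5.84,0.71)

Cross-section at z=3.5: (5.11,1.69) (0.01,3.65) (-1.20,3.65) (-4.86,2.45) (-4.63,-3.15) (3.39,-2.93) (5.84,0.71)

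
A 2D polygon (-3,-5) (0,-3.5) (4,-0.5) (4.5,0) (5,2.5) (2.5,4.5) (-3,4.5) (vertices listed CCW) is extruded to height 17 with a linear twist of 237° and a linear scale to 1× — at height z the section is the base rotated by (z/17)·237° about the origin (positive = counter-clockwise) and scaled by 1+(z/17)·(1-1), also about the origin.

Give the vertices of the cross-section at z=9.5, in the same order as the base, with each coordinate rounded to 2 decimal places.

Cross-section at z=9.5: (5.71,1.16) (2.58,2.36) (-2.33,3.29) (-3.04,3.32) (-5.22,2.00) (-5.01,-1.19) (-1.30,-5.25)

t = z/height = 9.5/17 = 0.558824
s = 1 + (scale-1)·z/height = 1 + (1-1)·9.5/17 = 1.000000
θ = twist·z/height = 237°·9.5/17 = 132.4412° = 2.311535 rad
cos θ = -0.674833, sin θ = 0.737971 (intermediates below are computed at full precision and shown rounded to 5 d.p.)
v1: (-3,-5) → rotate → (5.71435,1.16025) → ×s → (5.71435,1.16025) → (5.71,1.16)
v2: (0,-3.5) → rotate → (2.58290,2.36192) → ×s → (2.58290,2.36192) → (2.58,2.36)
v3: (4,-0.5) → rotate → (-2.33035,3.28930) → ×s → (-2.33035,3.28930) → (-2.33,3.29)
v4: (4.5,0) → rotate → (-3.03675,3.32087) → ×s → (-3.03675,3.32087) → (-3.04,3.32)
v5: (5,2.5) → rotate → (-5.21909,2.00277) → ×s → (-5.21909,2.00277) → (-5.22,2.00)
v6: (2.5,4.5) → rotate → (-5.00795,-1.19182) → ×s → (-5.00795,-1.19182) → (-5.01,-1.19)
v7: (-3,4.5) → rotate → (-1.29637,-5.25066) → ×s → (-1.29637,-5.25066) → (-1.30,-5.25)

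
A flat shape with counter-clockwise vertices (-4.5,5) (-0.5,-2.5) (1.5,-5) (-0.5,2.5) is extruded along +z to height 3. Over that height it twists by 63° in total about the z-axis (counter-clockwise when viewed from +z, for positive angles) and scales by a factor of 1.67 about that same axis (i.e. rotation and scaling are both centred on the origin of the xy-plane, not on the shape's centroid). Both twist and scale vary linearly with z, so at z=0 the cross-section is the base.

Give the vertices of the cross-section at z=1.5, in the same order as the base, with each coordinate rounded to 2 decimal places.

Cross-section at z=1.5: (-8.61,2.55) (1.17,-3.19) (5.20,-4.65) (-2.31,2.50)

t = z/height = 1.5/3 = 0.5
s = 1 + (scale-1)·z/height = 1 + (1.67-1)·1.5/3 = 1.335000
θ = twist·z/height = 63°·1.5/3 = 31.5000° = 0.549779 rad
cos θ = 0.852640, sin θ = 0.522499 (intermediates below are computed at full precision and shown rounded to 5 d.p.)
v1: (-4.5,5) → rotate → (-6.44937,1.91196) → ×s → (-8.60991,2.55246) → (-8.61,2.55)
v2: (-0.5,-2.5) → rotate → (0.87993,-2.39285) → ×s → (1.17470,-3.19445) → (1.17,-3.19)
v3: (1.5,-5) → rotate → (3.89145,-3.47945) → ×s → (5.19509,-4.64507) → (5.20,-4.65)
v4: (-0.5,2.5) → rotate → (-1.73257,1.87035) → ×s → (-2.31298,2.49692) → (-2.31,2.50)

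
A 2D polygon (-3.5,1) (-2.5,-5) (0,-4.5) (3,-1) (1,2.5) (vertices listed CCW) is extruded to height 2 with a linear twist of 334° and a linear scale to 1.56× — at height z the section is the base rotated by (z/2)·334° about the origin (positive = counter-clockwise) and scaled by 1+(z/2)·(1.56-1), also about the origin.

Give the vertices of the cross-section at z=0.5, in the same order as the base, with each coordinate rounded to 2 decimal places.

Cross-section at z=0.5: (-1.58,-3.84) (5.34,-3.48) (5.10,-0.58) (1.52,3.27) (-2.70,1.46)

t = z/height = 0.5/2 = 0.25
s = 1 + (scale-1)·z/height = 1 + (1.56-1)·0.5/2 = 1.140000
θ = twist·z/height = 334°·0.5/2 = 83.5000° = 1.457350 rad
cos θ = 0.113203, sin θ = 0.993572 (intermediates below are computed at full precision and shown rounded to 5 d.p.)
v1: (-3.5,1) → rotate → (-1.38978,-3.36430) → ×s → (-1.58435,-3.83530) → (-1.58,-3.84)
v2: (-2.5,-5) → rotate → (4.68485,-3.04995) → ×s → (5.34073,-3.47694) → (5.34,-3.48)
v3: (0,-4.5) → rotate → (4.47107,-0.50941) → ×s → (5.09702,-0.58073) → (5.10,-0.58)
v4: (3,-1) → rotate → (1.33318,2.86751) → ×s → (1.51983,3.26896) → (1.52,3.27)
v5: (1,2.5) → rotate → (-2.37073,1.27658) → ×s → (-2.70263,1.45530) → (-2.70,1.46)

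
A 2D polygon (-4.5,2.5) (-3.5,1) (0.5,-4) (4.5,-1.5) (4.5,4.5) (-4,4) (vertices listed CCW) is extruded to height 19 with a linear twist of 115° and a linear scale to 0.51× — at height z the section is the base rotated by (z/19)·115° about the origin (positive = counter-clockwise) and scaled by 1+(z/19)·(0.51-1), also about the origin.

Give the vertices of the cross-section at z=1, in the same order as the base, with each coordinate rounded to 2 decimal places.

t = z/height = 1/19 = 0.0526316
s = 1 + (scale-1)·z/height = 1 + (0.51-1)·1/19 = 0.974211
θ = twist·z/height = 115°·1/19 = 6.0526° = 0.105638 rad
cos θ = 0.994425, sin θ = 0.105442 (intermediates below are computed at full precision and shown rounded to 5 d.p.)
v1: (-4.5,2.5) → rotate → (-4.73852,2.01157) → ×s → (-4.61632,1.95970) → (-4.62,1.96)
v2: (-3.5,1) → rotate → (-3.58593,0.62538) → ×s → (-3.49345,0.60925) → (-3.49,0.61)
v3: (0.5,-4) → rotate → (0.91898,-3.92498) → ×s → (0.89528,-3.82376) → (0.90,-3.82)
v4: (4.5,-1.5) → rotate → (4.63308,-1.01715) → ×s → (4.51359,-0.99092) → (4.51,-0.99)
v5: (4.5,4.5) → rotate → (4.00043,4.94940) → ×s → (3.89726,4.82176) → (3.90,4.82)
v6: (-4,4) → rotate → (-4.39947,3.55593) → ×s → (-4.28601,3.46423) → (-4.29,3.46)

Cross-section at z=1: (-4.62,1.96) (-3.49,0.61) (0.90,-3.82) (4.51,-0.99) (3.90,4.82) (-4.29,3.46)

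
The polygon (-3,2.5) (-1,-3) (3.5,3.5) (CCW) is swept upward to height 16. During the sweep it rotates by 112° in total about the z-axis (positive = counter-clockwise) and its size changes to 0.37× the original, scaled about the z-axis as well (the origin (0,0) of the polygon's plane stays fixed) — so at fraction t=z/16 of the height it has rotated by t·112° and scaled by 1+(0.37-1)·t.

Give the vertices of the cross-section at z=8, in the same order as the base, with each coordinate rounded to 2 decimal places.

Cross-section at z=8: (-2.57,-0.75) (1.32,-1.72) (-0.65,3.33)

t = z/height = 8/16 = 0.5
s = 1 + (scale-1)·z/height = 1 + (0.37-1)·8/16 = 0.685000
θ = twist·z/height = 112°·8/16 = 56.0000° = 0.977384 rad
cos θ = 0.559193, sin θ = 0.829038 (intermediates below are computed at full precision and shown rounded to 5 d.p.)
v1: (-3,2.5) → rotate → (-3.75017,-1.08913) → ×s → (-2.56887,-0.74605) → (-2.57,-0.75)
v2: (-1,-3) → rotate → (1.92792,-2.50662) → ×s → (1.32063,-1.71703) → (1.32,-1.72)
v3: (3.5,3.5) → rotate → (-0.94446,4.85881) → ×s → (-0.64695,3.32828) → (-0.65,3.33)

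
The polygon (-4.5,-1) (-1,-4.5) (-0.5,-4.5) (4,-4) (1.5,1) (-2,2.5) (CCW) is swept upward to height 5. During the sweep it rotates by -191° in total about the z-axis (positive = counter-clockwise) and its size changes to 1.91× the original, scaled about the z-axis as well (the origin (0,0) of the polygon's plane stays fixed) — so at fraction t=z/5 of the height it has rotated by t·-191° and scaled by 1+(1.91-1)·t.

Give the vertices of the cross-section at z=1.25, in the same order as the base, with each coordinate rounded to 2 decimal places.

Cross-section at z=1.25: (-4.62,3.26) (-4.91,-2.81) (-4.50,-3.26) (-0.33,-6.94) (2.15,-0.54) (0.62,3.88)

t = z/height = 1.25/5 = 0.25
s = 1 + (scale-1)·z/height = 1 + (1.91-1)·1.25/5 = 1.227500
θ = twist·z/height = -191°·1.25/5 = -47.7500° = -0.833395 rad
cos θ = 0.672367, sin θ = -0.740218 (intermediates below are computed at full precision and shown rounded to 5 d.p.)
v1: (-4.5,-1) → rotate → (-3.76587,2.65861) → ×s → (-4.62260,3.26345) → (-4.62,3.26)
v2: (-1,-4.5) → rotate → (-4.00335,-2.28543) → ×s → (-4.91411,-2.80537) → (-4.91,-2.81)
v3: (-0.5,-4.5) → rotate → (-3.66716,-2.65554) → ×s → (-4.50145,-3.25968) → (-4.50,-3.26)
v4: (4,-4) → rotate → (-0.27141,-5.65034) → ×s → (-0.33315,-6.93579) → (-0.33,-6.94)
v5: (1.5,1) → rotate → (1.74877,-0.43796) → ×s → (2.14661,-0.53760) → (2.15,-0.54)
v6: (-2,2.5) → rotate → (0.50581,3.16135) → ×s → (0.62088,3.88056) → (0.62,3.88)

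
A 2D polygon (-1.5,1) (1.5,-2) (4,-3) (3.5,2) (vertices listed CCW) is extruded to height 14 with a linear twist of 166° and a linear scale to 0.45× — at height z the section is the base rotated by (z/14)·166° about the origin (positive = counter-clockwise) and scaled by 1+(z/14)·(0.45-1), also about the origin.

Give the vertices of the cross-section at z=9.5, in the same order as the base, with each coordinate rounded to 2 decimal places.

Cross-section at z=9.5: (-0.22,-1.11) (0.79,1.35) (0.77,3.04) (-2.00,1.54)

t = z/height = 9.5/14 = 0.678571
s = 1 + (scale-1)·z/height = 1 + (0.45-1)·9.5/14 = 0.626786
θ = twist·z/height = 166°·9.5/14 = 112.6429° = 1.965989 rad
cos θ = -0.384986, sin θ = 0.922923 (intermediates below are computed at full precision and shown rounded to 5 d.p.)
v1: (-1.5,1) → rotate → (-0.34544,-1.76937) → ×s → (-0.21652,-1.10902) → (-0.22,-1.11)
v2: (1.5,-2) → rotate → (1.26837,2.15436) → ×s → (0.79499,1.35032) → (0.79,1.35)
v3: (4,-3) → rotate → (1.22882,4.84665) → ×s → (0.77021,3.03781) → (0.77,3.04)
v4: (3.5,2) → rotate → (-3.19330,2.46026) → ×s → (-2.00151,1.54205) → (-2.00,1.54)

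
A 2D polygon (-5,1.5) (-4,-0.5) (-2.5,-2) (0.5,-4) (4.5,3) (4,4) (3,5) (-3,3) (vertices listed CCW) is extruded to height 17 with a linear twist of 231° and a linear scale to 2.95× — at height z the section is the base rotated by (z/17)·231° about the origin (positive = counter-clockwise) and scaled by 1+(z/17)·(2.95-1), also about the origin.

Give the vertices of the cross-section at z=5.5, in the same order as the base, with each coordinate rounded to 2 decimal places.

Cross-section at z=5.5: (-4.51,-7.22) (-0.93,-6.51) (2.07,-4.79) (6.51,-0.93) (-2.79,8.37) (-4.58,8.01) (-6.58,6.87) (-6.01,-3.43)

t = z/height = 5.5/17 = 0.323529
s = 1 + (scale-1)·z/height = 1 + (2.95-1)·5.5/17 = 1.630882
θ = twist·z/height = 231°·5.5/17 = 74.7353° = 1.304377 rad
cos θ = 0.263279, sin θ = 0.964720 (intermediates below are computed at full precision and shown rounded to 5 d.p.)
v1: (-5,1.5) → rotate → (-2.76347,-4.42868) → ×s → (-4.50690,-7.22266) → (-4.51,-7.22)
v2: (-4,-0.5) → rotate → (-0.57076,-3.99052) → ×s → (-0.93083,-6.50807) → (-0.93,-6.51)
v3: (-2.5,-2) → rotate → (1.27124,-2.93836) → ×s → (2.07325,-4.79211) → (2.07,-4.79)
v4: (0.5,-4) → rotate → (3.99052,-0.57076) → ×s → (6.50807,-0.93083) → (6.51,-0.93)
v5: (4.5,3) → rotate → (-1.70940,5.13108) → ×s → (-2.78784,8.36818) → (-2.79,8.37)
v6: (4,4) → rotate → (-2.80576,4.91199) → ×s → (-4.57587,8.01089) → (-4.58,8.01)
v7: (3,5) → rotate → (-4.03376,4.21055) → ×s → (-6.57859,6.86692) → (-6.58,6.87)
v8: (-3,3) → rotate → (-3.68400,-2.10432) → ×s → (-6.00816,-3.43190) → (-6.01,-3.43)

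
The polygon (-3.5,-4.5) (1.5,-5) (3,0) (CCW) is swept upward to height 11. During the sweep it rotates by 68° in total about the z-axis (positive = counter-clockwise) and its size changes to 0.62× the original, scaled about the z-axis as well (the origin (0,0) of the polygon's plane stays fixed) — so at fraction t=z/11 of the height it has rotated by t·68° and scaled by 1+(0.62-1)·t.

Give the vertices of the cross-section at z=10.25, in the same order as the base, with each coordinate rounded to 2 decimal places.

Cross-section at z=10.25: (1.58,-3.32) (3.32,-0.58) (0.87,1.73)

t = z/height = 10.25/11 = 0.931818
s = 1 + (scale-1)·z/height = 1 + (0.62-1)·10.25/11 = 0.645909
θ = twist·z/height = 68°·10.25/11 = 63.3636° = 1.105904 rad
cos θ = 0.448326, sin θ = 0.893870 (intermediates below are computed at full precision and shown rounded to 5 d.p.)
v1: (-3.5,-4.5) → rotate → (2.45327,-5.14601) → ×s → (1.58459,-3.32386) → (1.58,-3.32)
v2: (1.5,-5) → rotate → (5.14184,-0.90083) → ×s → (3.32116,-0.58185) → (3.32,-0.58)
v3: (3,0) → rotate → (1.34498,2.68161) → ×s → (0.86873,1.73208) → (0.87,1.73)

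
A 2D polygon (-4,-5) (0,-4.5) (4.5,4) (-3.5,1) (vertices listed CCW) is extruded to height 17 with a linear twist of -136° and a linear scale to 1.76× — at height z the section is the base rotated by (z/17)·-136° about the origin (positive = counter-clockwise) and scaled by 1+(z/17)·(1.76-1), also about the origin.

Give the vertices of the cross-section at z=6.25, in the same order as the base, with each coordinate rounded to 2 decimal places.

Cross-section at z=6.25: (-8.19,-0.19) (-4.41,-3.70) (7.62,-1.12) (-1.90,4.25)

t = z/height = 6.25/17 = 0.367647
s = 1 + (scale-1)·z/height = 1 + (1.76-1)·6.25/17 = 1.279412
θ = twist·z/height = -136°·6.25/17 = -50.0000° = -0.872665 rad
cos θ = 0.642788, sin θ = -0.766044 (intermediates below are computed at full precision and shown rounded to 5 d.p.)
v1: (-4,-5) → rotate → (-6.40137,-0.14976) → ×s → (-8.18999,-0.19161) → (-8.19,-0.19)
v2: (0,-4.5) → rotate → (-3.44720,-2.89254) → ×s → (-4.41039,-3.70076) → (-4.41,-3.70)
v3: (4.5,4) → rotate → (5.95672,-0.87605) → ×s → (7.62110,-1.12083) → (7.62,-1.12)
v4: (-3.5,1) → rotate → (-1.48371,3.32394) → ×s → (-1.89828,4.25269) → (-1.90,4.25)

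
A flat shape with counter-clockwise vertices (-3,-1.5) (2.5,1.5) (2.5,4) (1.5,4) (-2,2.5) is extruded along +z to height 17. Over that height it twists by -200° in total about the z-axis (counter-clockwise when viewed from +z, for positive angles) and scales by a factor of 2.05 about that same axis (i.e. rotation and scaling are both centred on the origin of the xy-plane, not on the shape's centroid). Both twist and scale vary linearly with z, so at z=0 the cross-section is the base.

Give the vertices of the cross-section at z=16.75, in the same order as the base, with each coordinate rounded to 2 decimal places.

Cross-section at z=16.75: (6.73,1.13) (-5.76,-1.43) (-7.25,-6.29) (-5.30,-6.88) (2.40,-6.06)

t = z/height = 16.75/17 = 0.985294
s = 1 + (scale-1)·z/height = 1 + (2.05-1)·16.75/17 = 2.034559
θ = twist·z/height = -200°·16.75/17 = -197.0588° = -3.439325 rad
cos θ = -0.956004, sin θ = 0.293353 (intermediates below are computed at full precision and shown rounded to 5 d.p.)
v1: (-3,-1.5) → rotate → (3.30804,0.55395) → ×s → (6.73041,1.12704) → (6.73,1.13)
v2: (2.5,1.5) → rotate → (-2.83004,-0.70062) → ×s → (-5.75788,-1.42546) → (-5.76,-1.43)
v3: (2.5,4) → rotate → (-3.56342,-3.09063) → ×s → (-7.24999,-6.28807) → (-7.25,-6.29)
v4: (1.5,4) → rotate → (-2.60742,-3.38399) → ×s → (-5.30495,-6.88492) → (-5.30,-6.88)
v5: (-2,2.5) → rotate → (1.17862,-2.97672) → ×s → (2.39798,-6.05631) → (2.40,-6.06)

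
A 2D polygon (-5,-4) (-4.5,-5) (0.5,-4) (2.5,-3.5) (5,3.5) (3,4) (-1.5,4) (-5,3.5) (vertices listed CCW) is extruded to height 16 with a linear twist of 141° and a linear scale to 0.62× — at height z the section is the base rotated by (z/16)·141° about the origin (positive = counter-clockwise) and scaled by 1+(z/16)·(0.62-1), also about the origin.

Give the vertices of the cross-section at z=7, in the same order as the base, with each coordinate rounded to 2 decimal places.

t = z/height = 7/16 = 0.4375
s = 1 + (scale-1)·z/height = 1 + (0.62-1)·7/16 = 0.833750
θ = twist·z/height = 141°·7/16 = 61.6875° = 1.076650 rad
cos θ = 0.474280, sin θ = 0.880374 (intermediates below are computed at full precision and shown rounded to 5 d.p.)
v1: (-5,-4) → rotate → (1.15009,-6.29899) → ×s → (0.95889,-5.25178) → (0.96,-5.25)
v2: (-4.5,-5) → rotate → (2.26761,-6.33308) → ×s → (1.89062,-5.28021) → (1.89,-5.28)
v3: (0.5,-4) → rotate → (3.75864,-1.45693) → ×s → (3.13376,-1.21472) → (3.13,-1.21)
v4: (2.5,-3.5) → rotate → (4.26701,0.54095) → ×s → (3.55762,0.45102) → (3.56,0.45)
v5: (5,3.5) → rotate → (-0.70991,6.06185) → ×s → (-0.59189,5.05407) → (-0.59,5.05)
v6: (3,4) → rotate → (-2.09865,4.53824) → ×s → (-1.74975,3.78376) → (-1.75,3.78)
v7: (-1.5,4) → rotate → (-4.23292,0.57656) → ×s → (-3.52919,0.48071) → (-3.53,0.48)
v8: (-5,3.5) → rotate → (-5.45271,-2.74189) → ×s → (-4.54620,-2.28605) → (-4.55,-2.29)

Cross-section at z=7: (0.96,-5.25) (1.89,-5.28) (3.13,-1.21) (3.56,0.45) (-0.59,5.05) (-1.75,3.78) (-3.53,0.48) (-4.55,-2.29)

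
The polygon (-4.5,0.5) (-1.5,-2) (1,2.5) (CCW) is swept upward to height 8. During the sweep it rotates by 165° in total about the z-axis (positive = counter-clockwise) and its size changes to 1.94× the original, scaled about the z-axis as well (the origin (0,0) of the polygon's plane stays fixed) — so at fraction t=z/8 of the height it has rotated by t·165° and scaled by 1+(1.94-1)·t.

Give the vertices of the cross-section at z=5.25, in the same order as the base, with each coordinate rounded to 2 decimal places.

Cross-section at z=5.25: (1.51,-7.16) (3.83,-1.29) (-4.35,0.27)

t = z/height = 5.25/8 = 0.65625
s = 1 + (scale-1)·z/height = 1 + (1.94-1)·5.25/8 = 1.616875
θ = twist·z/height = 165°·5.25/8 = 108.2813° = 1.889864 rad
cos θ = -0.313682, sin θ = 0.949528 (intermediates below are computed at full precision and shown rounded to 5 d.p.)
v1: (-4.5,0.5) → rotate → (0.93680,-4.42972) → ×s → (1.51469,-7.16230) → (1.51,-7.16)
v2: (-1.5,-2) → rotate → (2.36958,-0.79693) → ×s → (3.83131,-1.28853) → (3.83,-1.29)
v3: (1,2.5) → rotate → (-2.68750,0.16532) → ×s → (-4.34536,0.26731) → (-4.35,0.27)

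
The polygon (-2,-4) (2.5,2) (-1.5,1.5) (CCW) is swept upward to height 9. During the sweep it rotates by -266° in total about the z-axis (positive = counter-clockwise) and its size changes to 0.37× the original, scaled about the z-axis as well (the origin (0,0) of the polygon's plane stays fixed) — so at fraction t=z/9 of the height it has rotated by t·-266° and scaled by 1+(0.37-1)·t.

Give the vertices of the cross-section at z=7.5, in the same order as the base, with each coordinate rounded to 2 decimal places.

Cross-section at z=7.5: (1.97,0.79) (-1.52,0.08) (0.06,-1.01)

t = z/height = 7.5/9 = 0.833333
s = 1 + (scale-1)·z/height = 1 + (0.37-1)·7.5/9 = 0.475000
θ = twist·z/height = -266°·7.5/9 = -221.6667° = -3.868813 rad
cos θ = -0.747025, sin θ = 0.664796 (intermediates below are computed at full precision and shown rounded to 5 d.p.)
v1: (-2,-4) → rotate → (4.15323,1.65851) → ×s → (1.97279,0.78779) → (1.97,0.79)
v2: (2.5,2) → rotate → (-3.19715,0.16794) → ×s → (-1.51865,0.07977) → (-1.52,0.08)
v3: (-1.5,1.5) → rotate → (0.12334,-2.11773) → ×s → (0.05859,-1.00592) → (0.06,-1.01)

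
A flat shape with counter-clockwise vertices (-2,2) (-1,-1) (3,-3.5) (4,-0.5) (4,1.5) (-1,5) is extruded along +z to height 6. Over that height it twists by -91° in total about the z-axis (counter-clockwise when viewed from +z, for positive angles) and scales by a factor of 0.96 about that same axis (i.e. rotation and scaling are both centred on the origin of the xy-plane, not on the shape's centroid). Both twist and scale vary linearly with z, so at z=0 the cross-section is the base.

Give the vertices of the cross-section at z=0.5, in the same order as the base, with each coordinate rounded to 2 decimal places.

t = z/height = 0.5/6 = 0.0833333
s = 1 + (scale-1)·z/height = 1 + (0.96-1)·0.5/6 = 0.996667
θ = twist·z/height = -91°·0.5/6 = -7.5833° = -0.132354 rad
cos θ = 0.991254, sin θ = -0.131968 (intermediates below are computed at full precision and shown rounded to 5 d.p.)
v1: (-2,2) → rotate → (-1.71857,2.24644) → ×s → (-1.71284,2.23896) → (-1.71,2.24)
v2: (-1,-1) → rotate → (-1.12322,-0.85929) → ×s → (-1.11948,-0.85642) → (-1.12,-0.86)
v3: (3,-3.5) → rotate → (2.51187,-3.86529) → ×s → (2.50350,-3.85241) → (2.50,-3.85)
v4: (4,-0.5) → rotate → (3.89903,-1.02350) → ×s → (3.88604,-1.02009) → (3.89,-1.02)
v5: (4,1.5) → rotate → (4.16297,0.95901) → ×s → (4.14909,0.95581) → (4.15,0.96)
v6: (-1,5) → rotate → (-0.33141,5.08824) → ×s → (-0.33031,5.07128) → (-0.33,5.07)

Cross-section at z=0.5: (-1.71,2.24) (-1.12,-0.86) (2.50,-3.85) (3.89,-1.02) (4.15,0.96) (-0.33,5.07)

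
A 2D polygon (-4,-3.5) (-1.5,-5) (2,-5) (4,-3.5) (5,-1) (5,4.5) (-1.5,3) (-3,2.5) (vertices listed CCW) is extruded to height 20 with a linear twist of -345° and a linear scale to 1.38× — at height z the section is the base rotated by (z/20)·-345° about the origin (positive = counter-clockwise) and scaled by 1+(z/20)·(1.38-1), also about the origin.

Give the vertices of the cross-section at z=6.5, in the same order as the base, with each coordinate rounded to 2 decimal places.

Cross-section at z=6.5: (-1.95,5.64) (-4.57,3.68) (-6.05,0.03) (-5.34,-2.68) (-3.16,-4.78) (2.57,-7.11) (3.76,0.29) (3.87,2.06)

t = z/height = 6.5/20 = 0.325
s = 1 + (scale-1)·z/height = 1 + (1.38-1)·6.5/20 = 1.123500
θ = twist·z/height = -345°·6.5/20 = -112.1250° = -1.956950 rad
cos θ = -0.376629, sin θ = -0.926364 (intermediates below are computed at full precision and shown rounded to 5 d.p.)
v1: (-4,-3.5) → rotate → (-1.73576,5.02366) → ×s → (-1.95013,5.64408) → (-1.95,5.64)
v2: (-1.5,-5) → rotate → (-4.06688,3.27269) → ×s → (-4.56914,3.67687) → (-4.57,3.68)
v3: (2,-5) → rotate → (-5.38508,0.03041) → ×s → (-6.05014,0.03417) → (-6.05,0.03)
v4: (4,-3.5) → rotate → (-4.74879,-2.38726) → ×s → (-5.33526,-2.68208) → (-5.34,-2.68)
v5: (5,-1) → rotate → (-2.80951,-4.25519) → ×s → (-3.15648,-4.78071) → (-3.16,-4.78)
v6: (5,4.5) → rotate → (2.28550,-6.32665) → ×s → (2.56776,-7.10799) → (2.57,-7.11)
v7: (-1.5,3) → rotate → (3.34404,0.25966) → ×s → (3.75702,0.29173) → (3.76,0.29)
v8: (-3,2.5) → rotate → (3.44580,1.83752) → ×s → (3.87135,2.06446) → (3.87,2.06)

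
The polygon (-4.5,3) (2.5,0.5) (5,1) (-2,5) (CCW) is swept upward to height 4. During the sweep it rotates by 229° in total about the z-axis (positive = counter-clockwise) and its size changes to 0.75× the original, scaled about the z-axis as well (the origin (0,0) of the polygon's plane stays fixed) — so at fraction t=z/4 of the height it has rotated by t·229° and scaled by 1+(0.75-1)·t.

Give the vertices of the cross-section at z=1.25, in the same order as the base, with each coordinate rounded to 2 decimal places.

Cross-section at z=1.25: (-3.94,-3.06) (0.29,2.33) (0.58,4.66) (-4.96,-0.29)

t = z/height = 1.25/4 = 0.3125
s = 1 + (scale-1)·z/height = 1 + (0.75-1)·1.25/4 = 0.921875
θ = twist·z/height = 229°·1.25/4 = 71.5625° = 1.249001 rad
cos θ = 0.316270, sin θ = 0.948669 (intermediates below are computed at full precision and shown rounded to 5 d.p.)
v1: (-4.5,3) → rotate → (-4.26922,-3.32020) → ×s → (-3.93569,-3.06081) → (-3.94,-3.06)
v2: (2.5,0.5) → rotate → (0.31634,2.52981) → ×s → (0.29163,2.33217) → (0.29,2.33)
v3: (5,1) → rotate → (0.63268,5.05962) → ×s → (0.58325,4.66433) → (0.58,4.66)
v4: (-2,5) → rotate → (-5.37589,-0.31599) → ×s → (-4.95589,-0.29130) → (-4.96,-0.29)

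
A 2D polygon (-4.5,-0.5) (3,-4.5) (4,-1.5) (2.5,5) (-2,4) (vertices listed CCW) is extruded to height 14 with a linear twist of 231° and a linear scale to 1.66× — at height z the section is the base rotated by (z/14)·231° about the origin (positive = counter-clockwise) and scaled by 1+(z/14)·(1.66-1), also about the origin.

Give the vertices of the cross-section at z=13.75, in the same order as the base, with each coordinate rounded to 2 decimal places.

t = z/height = 13.75/14 = 0.982143
s = 1 + (scale-1)·z/height = 1 + (1.66-1)·13.75/14 = 1.648214
θ = twist·z/height = 231°·13.75/14 = 226.8750° = 3.959716 rad
cos θ = -0.683592, sin θ = -0.729864 (intermediates below are computed at full precision and shown rounded to 5 d.p.)
v1: (-4.5,-0.5) → rotate → (2.71123,3.62618) → ×s → (4.46869,5.97673) → (4.47,5.98)
v2: (3,-4.5) → rotate → (-5.33517,0.88657) → ×s → (-8.79350,1.46126) → (-8.79,1.46)
v3: (4,-1.5) → rotate → (-3.82917,-1.89407) → ×s → (-6.31128,-3.12183) → (-6.31,-3.12)
v4: (2.5,5) → rotate → (1.94034,-5.24262) → ×s → (3.19810,-8.64096) → (3.20,-8.64)
v5: (-2,4) → rotate → (4.28664,-1.27464) → ×s → (7.06530,-2.10088) → (7.07,-2.10)

Cross-section at z=13.75: (4.47,5.98) (-8.79,1.46) (-6.31,-3.12) (3.20,-8.64) (7.07,-2.10)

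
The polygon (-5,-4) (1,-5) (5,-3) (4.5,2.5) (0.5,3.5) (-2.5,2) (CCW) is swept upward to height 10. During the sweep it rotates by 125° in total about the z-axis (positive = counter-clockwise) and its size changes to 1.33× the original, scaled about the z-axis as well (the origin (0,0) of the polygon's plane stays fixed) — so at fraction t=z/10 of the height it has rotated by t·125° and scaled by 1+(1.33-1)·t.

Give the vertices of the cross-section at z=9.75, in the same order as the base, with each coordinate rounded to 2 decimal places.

Cross-section at z=9.75: (7.98,-2.82) (4.91,4.61) (-0.12,7.71) (-5.95,3.31) (-4.28,-1.88) (-0.50,-4.20)

t = z/height = 9.75/10 = 0.975
s = 1 + (scale-1)·z/height = 1 + (1.33-1)·9.75/10 = 1.321750
θ = twist·z/height = 125°·9.75/10 = 121.8750° = 2.127120 rad
cos θ = -0.528068, sin θ = 0.849202 (intermediates below are computed at full precision and shown rounded to 5 d.p.)
v1: (-5,-4) → rotate → (6.03715,-2.13374) → ×s → (7.97960,-2.82027) → (7.98,-2.82)
v2: (1,-5) → rotate → (3.71794,3.48954) → ×s → (4.91419,4.61230) → (4.91,4.61)
v3: (5,-3) → rotate → (-0.09273,5.83021) → ×s → (-0.12257,7.70609) → (-0.12,7.71)
v4: (4.5,2.5) → rotate → (-4.49931,2.50124) → ×s → (-5.94696,3.30601) → (-5.95,3.31)
v5: (0.5,3.5) → rotate → (-3.23624,-1.42364) → ×s → (-4.27750,-1.88169) → (-4.28,-1.88)
v6: (-2.5,2) → rotate → (-0.37823,-3.17914) → ×s → (-0.49993,-4.20203) → (-0.50,-4.20)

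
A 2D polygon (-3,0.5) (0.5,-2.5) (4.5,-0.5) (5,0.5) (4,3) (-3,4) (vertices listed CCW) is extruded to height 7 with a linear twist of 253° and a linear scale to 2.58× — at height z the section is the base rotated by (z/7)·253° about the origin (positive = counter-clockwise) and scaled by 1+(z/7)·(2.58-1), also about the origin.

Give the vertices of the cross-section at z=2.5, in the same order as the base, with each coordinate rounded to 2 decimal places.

Cross-section at z=2.5: (-0.75,-4.70) (3.91,0.81) (0.74,7.04) (-0.83,7.82) (-4.73,6.23) (-6.23,-4.73)

t = z/height = 2.5/7 = 0.357143
s = 1 + (scale-1)·z/height = 1 + (2.58-1)·2.5/7 = 1.564286
θ = twist·z/height = 253°·2.5/7 = 90.3571° = 1.577030 rad
cos θ = -0.006233, sin θ = 0.999981 (intermediates below are computed at full precision and shown rounded to 5 d.p.)
v1: (-3,0.5) → rotate → (-0.48129,-3.00306) → ×s → (-0.75288,-4.69764) → (-0.75,-4.70)
v2: (0.5,-2.5) → rotate → (2.49683,0.51557) → ×s → (3.90576,0.80650) → (3.91,0.81)
v3: (4.5,-0.5) → rotate → (0.47194,4.50303) → ×s → (0.73825,7.04402) → (0.74,7.04)
v4: (5,0.5) → rotate → (-0.53116,4.99679) → ×s → (-0.83088,7.81640) → (-0.83,7.82)
v5: (4,3) → rotate → (-3.02487,3.98122) → ×s → (-4.73177,6.22777) → (-4.73,6.23)
v6: (-3,4) → rotate → (-3.98122,-3.02487) → ×s → (-6.22777,-4.73177) → (-6.23,-4.73)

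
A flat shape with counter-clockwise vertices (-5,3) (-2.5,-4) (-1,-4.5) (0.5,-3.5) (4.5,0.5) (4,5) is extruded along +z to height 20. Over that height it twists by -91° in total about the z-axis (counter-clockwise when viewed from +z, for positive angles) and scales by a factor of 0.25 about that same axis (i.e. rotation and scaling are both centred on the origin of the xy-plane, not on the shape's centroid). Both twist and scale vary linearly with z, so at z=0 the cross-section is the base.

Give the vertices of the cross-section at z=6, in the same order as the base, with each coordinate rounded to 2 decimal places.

t = z/height = 6/20 = 0.3
s = 1 + (scale-1)·z/height = 1 + (0.25-1)·6/20 = 0.775000
θ = twist·z/height = -91°·6/20 = -27.3000° = -0.476475 rad
cos θ = 0.888617, sin θ = -0.458650 (intermediates below are computed at full precision and shown rounded to 5 d.p.)
v1: (-5,3) → rotate → (-3.06714,4.95910) → ×s → (-2.37703,3.84330) → (-2.38,3.84)
v2: (-2.5,-4) → rotate → (-4.05614,-2.40785) → ×s → (-3.14351,-1.86608) → (-3.14,-1.87)
v3: (-1,-4.5) → rotate → (-2.95254,-3.54013) → ×s → (-2.28822,-2.74360) → (-2.29,-2.74)
v4: (0.5,-3.5) → rotate → (-1.16096,-3.33949) → ×s → (-0.89975,-2.58810) → (-0.90,-2.59)
v5: (4.5,0.5) → rotate → (4.22810,-1.61961) → ×s → (3.27678,-1.25520) → (3.28,-1.26)
v6: (4,5) → rotate → (5.84772,2.60849) → ×s → (4.53198,2.02158) → (4.53,2.02)

Cross-section at z=6: (-2.38,3.84) (-3.14,-1.87) (-2.29,-2.74) (-0.90,-2.59) (3.28,-1.26) (4.53,2.02)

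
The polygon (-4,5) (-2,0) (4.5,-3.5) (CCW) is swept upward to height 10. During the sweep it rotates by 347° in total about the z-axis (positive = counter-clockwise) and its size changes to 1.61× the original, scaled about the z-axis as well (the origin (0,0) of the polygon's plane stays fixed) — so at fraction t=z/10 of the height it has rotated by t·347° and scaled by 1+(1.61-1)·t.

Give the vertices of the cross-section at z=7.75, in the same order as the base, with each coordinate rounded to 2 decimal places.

t = z/height = 7.75/10 = 0.775
s = 1 + (scale-1)·z/height = 1 + (1.61-1)·7.75/10 = 1.472750
θ = twist·z/height = 347°·7.75/10 = 268.9250° = 4.693627 rad
cos θ = -0.018761, sin θ = -0.999824 (intermediates below are computed at full precision and shown rounded to 5 d.p.)
v1: (-4,5) → rotate → (5.07416,3.90549) → ×s → (7.47298,5.75181) → (7.47,5.75)
v2: (-2,0) → rotate → (0.03752,1.99965) → ×s → (0.05526,2.94498) → (0.06,2.94)
v3: (4.5,-3.5) → rotate → (-3.58381,-4.43354) → ×s → (-5.27806,-6.52950) → (-5.28,-6.53)

Cross-section at z=7.75: (7.47,5.75) (0.06,2.94) (-5.28,-6.53)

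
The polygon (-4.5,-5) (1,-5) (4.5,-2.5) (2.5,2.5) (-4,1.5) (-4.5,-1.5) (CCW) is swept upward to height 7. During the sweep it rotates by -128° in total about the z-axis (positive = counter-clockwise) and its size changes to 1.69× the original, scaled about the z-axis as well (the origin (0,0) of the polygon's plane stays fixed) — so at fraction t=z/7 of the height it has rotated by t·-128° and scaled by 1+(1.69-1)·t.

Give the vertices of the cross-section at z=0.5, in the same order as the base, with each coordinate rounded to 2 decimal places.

t = z/height = 0.5/7 = 0.0714286
s = 1 + (scale-1)·z/height = 1 + (1.69-1)·0.5/7 = 1.049286
θ = twist·z/height = -128°·0.5/7 = -9.1429° = -0.159573 rad
cos θ = 0.987295, sin θ = -0.158897 (intermediates below are computed at full precision and shown rounded to 5 d.p.)
v1: (-4.5,-5) → rotate → (-5.23731,-4.22144) → ×s → (-5.49544,-4.42950) → (-5.50,-4.43)
v2: (1,-5) → rotate → (0.19281,-5.09537) → ×s → (0.20232,-5.34650) → (0.20,-5.35)
v3: (4.5,-2.5) → rotate → (4.04559,-3.18327) → ×s → (4.24498,-3.34016) → (4.24,-3.34)
v4: (2.5,2.5) → rotate → (2.86548,2.07100) → ×s → (3.00671,2.17307) → (3.01,2.17)
v5: (-4,1.5) → rotate → (-3.71084,2.11653) → ×s → (-3.89373,2.22084) → (-3.89,2.22)
v6: (-4.5,-1.5) → rotate → (-4.68117,-0.76591) → ×s → (-4.91189,-0.80366) → (-4.91,-0.80)

Cross-section at z=0.5: (-5.50,-4.43) (0.20,-5.35) (4.24,-3.34) (3.01,2.17) (-3.89,2.22) (-4.91,-0.80)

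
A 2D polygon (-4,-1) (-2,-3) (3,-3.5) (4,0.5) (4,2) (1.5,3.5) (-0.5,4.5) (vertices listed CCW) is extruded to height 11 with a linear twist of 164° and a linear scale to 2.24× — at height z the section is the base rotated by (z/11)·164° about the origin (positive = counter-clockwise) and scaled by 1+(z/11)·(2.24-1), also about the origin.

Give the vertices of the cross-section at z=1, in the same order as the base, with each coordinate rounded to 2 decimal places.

t = z/height = 1/11 = 0.0909091
s = 1 + (scale-1)·z/height = 1 + (2.24-1)·1/11 = 1.112727
θ = twist·z/height = 164°·1/11 = 14.9091° = 0.260213 rad
cos θ = 0.966335, sin θ = 0.257286 (intermediates below are computed at full precision and shown rounded to 5 d.p.)
v1: (-4,-1) → rotate → (-3.60805,-1.99548) → ×s → (-4.01478,-2.22042) → (-4.01,-2.22)
v2: (-2,-3) → rotate → (-1.16081,-3.41358) → ×s → (-1.29167,-3.79838) → (-1.29,-3.80)
v3: (3,-3.5) → rotate → (3.79951,-2.61032) → ×s → (4.22782,-2.90457) → (4.23,-2.90)
v4: (4,0.5) → rotate → (3.73670,1.51231) → ×s → (4.15793,1.68279) → (4.16,1.68)
v5: (4,2) → rotate → (3.35077,2.96182) → ×s → (3.72849,3.29569) → (3.73,3.30)
v6: (1.5,3.5) → rotate → (0.54900,3.76810) → ×s → (0.61089,4.19287) → (0.61,4.19)
v7: (-0.5,4.5) → rotate → (-1.64096,4.21987) → ×s → (-1.82594,4.69556) → (-1.83,4.70)

Cross-section at z=1: (-4.01,-2.22) (-1.29,-3.80) (4.23,-2.90) (4.16,1.68) (3.73,3.30) (0.61,4.19) (-1.83,4.70)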